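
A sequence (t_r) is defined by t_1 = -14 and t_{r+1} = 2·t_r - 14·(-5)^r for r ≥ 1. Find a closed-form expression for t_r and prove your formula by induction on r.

Computing the first terms: t_1 = -14, t_2 = 42, t_3 = -266. This suggests t_r = 2(-5)^r - 2^(r + 1).
When r = 1: the formula gives -14 = -14 = t_1.
Suppose the result is true for r = m, so t_m = 2(-5)^m - 2^(m + 1).
Then t_{m+1} = 2·t_m - 14·(-5)^m = 2·(2(-5)^m - 2^(m + 1)) - 14·(-5)^m = 2(-5)^(m + 1) - 2^(m + 2) = 2(-5)^(m+1) - 2^((m+1) + 1),
which is the claimed formula at r = m+1.
By induction, the statement is established for all r ≥ 1.

t_r = 2(-5)^r - 2^(r + 1)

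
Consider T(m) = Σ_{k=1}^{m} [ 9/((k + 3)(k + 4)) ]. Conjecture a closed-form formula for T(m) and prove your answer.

T(m) = 9m/(4(m + 4))

We claim T(m) = 9m/(4(m + 4)) for all m ≥ 1.
Base case (m = 1): T(1) = 9/20, and the closed form gives 9/20. They agree.
For the inductive step, assume it holds for an arbitrary k ≥ 1, so T(k) = 9k/(4(k + 4)).
Then T(k+1) = T(k) + (9/((k + 4)(k + 5))) = (9k/(4(k + 4))) + (9/((k + 4)(k + 5))).
Simplifying, T(k+1) = 9(k + 1)/(4(k + 5)) = 9(k+1)/(4((k+1) + 4)),
which is the closed form with m = k+1.
By the principle of mathematical induction, the result holds for all m ≥ 1.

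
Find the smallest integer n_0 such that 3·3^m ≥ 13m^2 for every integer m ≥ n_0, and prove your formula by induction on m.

At m = 3: 81 < 117, so the inequality fails and n_0 ≥ 4. We prove 3·3^m ≥ 13m^2 for all m ≥ 4.
For the base case m = 4: 3·3^m = 243 and 13m^2 = 208, so 243 ≥ 208.
For the inductive step, assume it holds for an arbitrary j ≥ 4, so 3·3^j ≥ 13j^2.
Then 3·3^(j + 1) = 3·(3·3^j) ≥ 3·(13j^2).
Also, for j ≥ 4 we have 3·(13j^2) ≥ 13(j+1)^2, since 3 ≥ (1 + 1/j)^2 for all j ≥ 4.
Combining, 3·3^(j + 1) ≥ 13(j+1)^2.
By the principle of mathematical induction, the result holds for all m ≥ 4.
Hence the smallest such n_0 is 4.

n_0 = 4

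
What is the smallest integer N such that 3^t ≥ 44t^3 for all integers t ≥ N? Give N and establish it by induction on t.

At t = 9: 19683 < 32076, so the inequality fails and N ≥ 10. We prove 3^t ≥ 44t^3 for all t ≥ 10.
For the base case t = 10: 3^t = 59049 and 44t^3 = 44000, so 59049 ≥ 44000.
Inductive step: assume the claim holds for t = p, so 3^p ≥ 44p^3.
Then 3^(p + 1) = 3·(3^p) ≥ 3·(44p^3).
Also, for p ≥ 10 we have 3·(44p^3) ≥ 44(p+1)^3, since 3 ≥ (1 + 1/p)^3 for all p ≥ 10.
Combining, 3^(p + 1) ≥ 44(p+1)^3.
By the principle of mathematical induction, the result holds for all t ≥ 10.
Hence the smallest such N is 10.

N = 10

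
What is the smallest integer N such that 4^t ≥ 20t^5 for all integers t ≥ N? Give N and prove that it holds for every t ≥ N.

At t = 10: 1048576 < 2000000, so the inequality fails and N ≥ 11. We prove 4^t ≥ 20t^5 for all t ≥ 11.
Base step (t = 11): 4^t = 4194304 and 20t^5 = 3221020, so 4194304 ≥ 3221020.
Inductive step: suppose the statement holds for some m ≥ 11, so 4^m ≥ 20m^5.
Then 4^(m + 1) = 4·(4^m) ≥ 4·(20m^5).
Also, for m ≥ 11 we have 4·(20m^5) ≥ 20(m+1)^5, since 4 ≥ (1 + 1/m)^5 for all m ≥ 11.
Combining, 4^(m + 1) ≥ 20(m+1)^5.
By induction, the statement is established for all t ≥ 11.
Hence the smallest such N is 11.

N = 11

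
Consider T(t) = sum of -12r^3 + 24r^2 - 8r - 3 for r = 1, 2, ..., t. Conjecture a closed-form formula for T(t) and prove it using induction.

We claim T(t) = -t(3t^3 - 2t^2 - 5t + 3) for all t ≥ 1.
Base step (t = 1): T(1) = 1, and the closed form gives 1. They agree.
For the inductive step, assume it holds for an arbitrary r ≥ 1, so T(r) = r(-3r^3 + 2r^2 + 5r - 3).
Then T(r+1) = T(r) + (-12r^3 - 12r^2 + 4r + 1) = (r(-3r^3 + 2r^2 + 5r - 3)) + (-12r^3 - 12r^2 + 4r + 1).
Simplifying, T(r+1) = -(r + 1)(3r^3 + 7r^2 - 1) = -(r+1)(3(r+1)^3 - 2(r+1)^2 - 5(r+1) + 3),
which is the closed form with t = r+1.
By the principle of mathematical induction, the result holds for all t ≥ 1.

T(t) = -t(3t^3 - 2t^2 - 5t + 3)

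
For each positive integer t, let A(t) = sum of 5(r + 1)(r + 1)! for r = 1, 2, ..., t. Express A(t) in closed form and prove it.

We claim A(t) = 5(t + 2)! - 10 for all t ≥ 1.
Base step (t = 1): A(1) = 20, and the closed form gives 20. They agree.
Suppose the result is true for t = r, so A(r) = 5(r + 2)! - 10.
Then A(r+1) = A(r) + (5(r + 2)(r + 2)!) = (5(r + 2)! - 10) + (5(r + 2)(r + 2)!).
Simplifying, A(r+1) = 5((r+1) + 2)! - 10,
which is the closed form with t = r+1.
By the principle of mathematical induction, the result holds for all t ≥ 1.

A(t) = 5(t + 2)! - 10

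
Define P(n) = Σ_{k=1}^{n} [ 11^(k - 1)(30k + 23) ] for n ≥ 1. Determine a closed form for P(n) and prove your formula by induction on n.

We claim P(n) = 11^n(3n + 2) - 2 for all n ≥ 1.
For the base case n = 1: P(1) = 53, and the closed form gives 53. They agree.
Inductive step: assume the claim holds for n = k, so P(k) = 11^k(3k + 2) - 2.
Then P(k+1) = P(k) + (11^k(30k + 53)) = (11^k(3k + 2) - 2) + (11^k(30k + 53)).
Simplifying, P(k+1) = 33·11^k·k + 55·11^k - 2 = 11^(k+1)(3(k+1) + 2) - 2,
which is the closed form with n = k+1.
This completes the induction.

P(n) = 11^n(3n + 2) - 2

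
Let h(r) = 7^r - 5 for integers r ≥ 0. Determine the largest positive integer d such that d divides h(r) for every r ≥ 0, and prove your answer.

d = 2

Computing the first values: h(0) = -4 and h(1) = 2; gcd(-4, 2) = 2, so d ≤ 2.
We prove 2 | 7^r - 5 for all r ≥ 0 by induction on r.
Base case (r = 0): h(0) = -4 = 2·(-2), so 2 | h(0).
For the inductive step, assume it holds for an arbitrary i ≥ 0, i.e. 2 | h(i). Then
h(i+1) = 7^(i+1) - 5 = 7·(7^i - 5) + 30 = 7·h(i) + 30. The first term is divisible by 2 by the inductive hypothesis, and 30 is divisible by 2. Hence 2 | h(i+1).
By the principle of mathematical induction, the result holds for all r ≥ 0.
Therefore the largest such d is 2.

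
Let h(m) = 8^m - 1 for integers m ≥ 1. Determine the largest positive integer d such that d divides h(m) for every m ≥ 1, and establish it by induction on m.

d = 7

Computing the first values: h(1) = 7 and h(2) = 63; gcd(7, 63) = 7, so d ≤ 7.
We prove 7 | 8^m - 1 for all m ≥ 1 by induction on m.
Base step (m = 1): h(1) = 7 = 7·(1), so 7 | h(1).
Suppose the result is true for m = r, i.e. 7 | h(r). Then
8^{r+1} − 1^{r+1} = 8·8^r − 1·1^r = 8·(8^r − 1^r) + (7)·1^r. The first term is divisible by 7 by the inductive hypothesis, and the second term (7)·1^r is divisible by 7 since 7 | 7. Hence 7 | h(r+1).
By the principle of mathematical induction, the result holds for all m ≥ 1.
Therefore the largest such d is 7.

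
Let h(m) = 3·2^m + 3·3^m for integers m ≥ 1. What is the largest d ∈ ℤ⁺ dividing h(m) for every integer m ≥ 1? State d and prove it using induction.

Computing the first values: h(1) = 15 and h(2) = 39; gcd(15, 39) = 3, so d ≤ 3.
We prove 3 | 3·2^m + 3·3^m for all m ≥ 1 by induction on m.
Base case (m = 1): h(1) = 15 = 3·(5), so 3 | h(1).
Suppose the result is true for m = j, i.e. 3 | h(j). Then
h(j+1) − 3·h(j) = (3·2^(j+1) + 3·3^(j+1)) − 3·(3·2^j + 3·3^j) = (3)·2^j·(2 − 3) = (-3)·2^j. Since 3 | h(j) by the inductive hypothesis, 3 | 3·h(j); and 3 | -3 since -3 = 3·-1. Therefore 3 | h(j+1).
By the principle of mathematical induction, the result holds for all m ≥ 1.
Therefore the largest such d is 3.

d = 3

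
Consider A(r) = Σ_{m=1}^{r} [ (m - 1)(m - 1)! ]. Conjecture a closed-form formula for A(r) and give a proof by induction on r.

We claim A(r) = r! - 1 for all r ≥ 1.
Base step (r = 1): A(1) = 0, and the closed form gives 0. They agree.
Inductive step: assume the claim holds for r = m, so A(m) = m! - 1.
Then A(m+1) = A(m) + (m·m!) = (m! - 1) + (m·m!).
Simplifying, A(m+1) = (m+1)! - 1,
which is the closed form with r = m+1.
This completes the induction.

A(r) = r! - 1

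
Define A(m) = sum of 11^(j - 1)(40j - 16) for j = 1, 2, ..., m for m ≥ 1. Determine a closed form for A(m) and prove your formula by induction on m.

A(m) = 2·11^m(2m - 1) + 2

We claim A(m) = 2·11^m(2m - 1) + 2 for all m ≥ 1.
When m = 1: A(1) = 24, and the closed form gives 24. They agree.
Suppose the result is true for m = j, so A(j) = 2·11^j(2j - 1) + 2.
Then A(j+1) = A(j) + (11^j(40j + 24)) = (2·11^j(2j - 1) + 2) + (11^j(40j + 24)).
Simplifying, A(j+1) = 44·11^j·j + 22·11^j + 2 = 2·11^(j+1)(2(j+1) - 1) + 2,
which is the closed form with m = j+1.
By induction, the statement is established for all m ≥ 1.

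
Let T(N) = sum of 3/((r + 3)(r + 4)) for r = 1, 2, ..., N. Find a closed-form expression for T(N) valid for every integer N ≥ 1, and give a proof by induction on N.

We claim T(N) = 3N/(4(N + 4)) for all N ≥ 1.
Base case (N = 1): T(1) = 3/20, and the closed form gives 3/20. They agree.
For the inductive step, assume it holds for an arbitrary r ≥ 1, so T(r) = 3r/(4(r + 4)).
Then T(r+1) = T(r) + (3/((r + 4)(r + 5))) = (3r/(4(r + 4))) + (3/((r + 4)(r + 5))).
Simplifying, T(r+1) = 3(r + 1)/(4(r + 5)) = 3(r+1)/(4((r+1) + 4)),
which is the closed form with N = r+1.
Hence, by induction on N, the claim holds for every N ≥ 1.

T(N) = 3N/(4(N + 4))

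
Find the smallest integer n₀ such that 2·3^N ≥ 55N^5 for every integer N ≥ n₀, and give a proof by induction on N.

n₀ = 16

At N = 15: 28697814 < 41765625, so the inequality fails and n₀ ≥ 16. We prove 2·3^N ≥ 55N^5 for all N ≥ 16.
Base step (N = 16): 2·3^N = 86093442 and 55N^5 = 57671680, so 86093442 ≥ 57671680.
Suppose the result is true for N = r, so 2·3^r ≥ 55r^5.
Then 2·3^(r + 1) = 3·(2·3^r) ≥ 3·(55r^5).
Also, for r ≥ 16 we have 3·(55r^5) ≥ 55(r+1)^5, since 3 ≥ (1 + 1/r)^5 for all r ≥ 16.
Combining, 2·3^(r + 1) ≥ 55(r+1)^5.
This completes the induction.
Hence the smallest such n₀ is 16.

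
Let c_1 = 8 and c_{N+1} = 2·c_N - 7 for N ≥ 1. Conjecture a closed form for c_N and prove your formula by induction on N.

c_N = 2^(N - 1) + 7

Computing the first terms: c_1 = 8, c_2 = 9, c_3 = 11. This suggests c_N = 2^(N - 1) + 7.
Base step (N = 1): the formula gives 8 = 8 = c_1.
Inductive step: assume the claim holds for N = m, so c_m = 2^(m - 1) + 7.
Then c_{m+1} = 2·c_m - 7 = 2·(2^(m - 1) + 7) - 7 = 2^m + 7 = 2^((m+1) - 1) + 7,
which is the claimed formula at N = m+1.
By the principle of mathematical induction, the result holds for all N ≥ 1.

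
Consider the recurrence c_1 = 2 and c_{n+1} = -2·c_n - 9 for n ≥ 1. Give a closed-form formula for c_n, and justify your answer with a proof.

Computing the first terms: c_1 = 2, c_2 = -13, c_3 = 17. This suggests c_n = 5(-2)^(n - 1) - 3.
For the base case n = 1: the formula gives 2 = 2 = c_1.
For the inductive step, assume it holds for an arbitrary r ≥ 1, so c_r = 5(-2)^(r - 1) - 3.
Then c_{r+1} = -2·c_r - 9 = -2·(5(-2)^(r - 1) - 3) - 9 = 5(-2)^r - 3 = 5(-2)^((r+1) - 1) - 3,
which is the claimed formula at n = r+1.
Hence, by induction on n, the claim holds for every n ≥ 1.

c_n = 5(-2)^(n - 1) - 3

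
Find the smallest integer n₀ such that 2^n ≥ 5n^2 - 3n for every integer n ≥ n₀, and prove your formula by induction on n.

At n = 8: 256 < 296, so the inequality fails and n₀ ≥ 9. We prove 2^n ≥ 5n^2 - 3n for all n ≥ 9.
Base step (n = 9): 2^n = 512 and 5n^2 - 3n = 378, so 512 ≥ 378.
Inductive step: assume the claim holds for n = r, so 2^r ≥ 5r^2 - 3r.
Then 2^(r + 1) = 2·(2^r) ≥ 2·(5r^2 - 3r).
Also, for r ≥ 9 we have 2·(5r^2 - 3r) ≥ 5(r+1)^2 - 3(r+1), since 2·(5r^2 - 3r) − (5(r+1)^2 - 3(r+1)) = 5r^2 - 13r - 2, which is nonnegative for all r ≥ 9.
Combining, 2^(r + 1) ≥ 5(r+1)^2 - 3(r+1).
This completes the induction.
Hence the smallest such n₀ is 9.

n₀ = 9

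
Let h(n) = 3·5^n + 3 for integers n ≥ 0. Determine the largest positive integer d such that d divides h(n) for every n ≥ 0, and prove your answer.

Computing the first values: h(0) = 6 and h(1) = 18; gcd(6, 18) = 6, so d ≤ 6.
We prove 6 | 3·5^n + 3 for all n ≥ 0 by induction on n.
For the base case n = 0: h(0) = 6 = 6·(1), so 6 | h(0).
For the inductive step, assume it holds for an arbitrary k ≥ 0, i.e. 6 | h(k). Then
h(k+1) = 3·5^(k+1) + 3 = 5·(3·5^k + 3) - 12 = 5·h(k) - 12. The first term is divisible by 6 by the inductive hypothesis, and -12 is divisible by 6. Hence 6 | h(k+1).
By induction, the statement is established for all n ≥ 0.
Therefore the largest such d is 6.

d = 6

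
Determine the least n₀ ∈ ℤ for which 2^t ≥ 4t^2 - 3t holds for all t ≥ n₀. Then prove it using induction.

At t = 7: 128 < 175, so the inequality fails and n₀ ≥ 8. We prove 2^t ≥ 4t^2 - 3t for all t ≥ 8.
For the base case t = 8: 2^t = 256 and 4t^2 - 3t = 232, so 256 ≥ 232.
For the inductive step, assume it holds for an arbitrary j ≥ 8, so 2^j ≥ 4j^2 - 3j.
Then 2^(j + 1) = 2·(2^j) ≥ 2·(4j^2 - 3j).
Also, for j ≥ 8 we have 2·(4j^2 - 3j) ≥ 4(j+1)^2 - 3(j+1), since 2·(4j^2 - 3j) − (4(j+1)^2 - 3(j+1)) = 4j^2 - 11j - 1, which is nonnegative for all j ≥ 8.
Combining, 2^(j + 1) ≥ 4(j+1)^2 - 3(j+1).
By induction, the statement is established for all t ≥ 8.
Hence the smallest such n₀ is 8.

n₀ = 8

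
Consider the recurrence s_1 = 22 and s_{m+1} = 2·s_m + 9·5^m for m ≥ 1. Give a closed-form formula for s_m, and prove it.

Computing the first terms: s_1 = 22, s_2 = 89, s_3 = 403. This suggests s_m = 7·2^(m - 1) + 3·5^m.
Base step (m = 1): the formula gives 22 = 22 = s_1.
Inductive step: suppose the statement holds for some k ≥ 1, so s_k = 7·2^(k - 1) + 3·5^k.
Then s_{k+1} = 2·s_k + 9·5^k = 2·(7·2^(k - 1) + 3·5^k) + 9·5^k = 7·2^k + 3·5^(k + 1) = 7·2^((k+1) - 1) + 3·5^(k+1),
which is the claimed formula at m = k+1.
By the principle of mathematical induction, the result holds for all m ≥ 1.

s_m = 7·2^(m - 1) + 3·5^m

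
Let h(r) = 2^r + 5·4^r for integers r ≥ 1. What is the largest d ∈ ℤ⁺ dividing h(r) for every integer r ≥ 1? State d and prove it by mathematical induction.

Computing the first values: h(1) = 22 and h(2) = 84; gcd(22, 84) = 2, so d ≤ 2.
We prove 2 | 2^r + 5·4^r for all r ≥ 1 by induction on r.
When r = 1: h(1) = 22 = 2·(11), so 2 | h(1).
Inductive step: suppose the statement holds for some j ≥ 1, i.e. 2 | h(j). Then
h(j+1) − 4·h(j) = (2^(j+1) + 5·4^(j+1)) − 4·(2^j + 5·4^j) = (1)·2^j·(2 − 4) = (-2)·2^j. Since 2 | h(j) by the inductive hypothesis, 2 | 4·h(j); and 2 | -2 since -2 = 2·-1. Therefore 2 | h(j+1).
This completes the induction.
Therefore the largest such d is 2.

d = 2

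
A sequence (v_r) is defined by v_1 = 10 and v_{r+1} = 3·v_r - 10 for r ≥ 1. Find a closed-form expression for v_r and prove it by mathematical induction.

v_r = 5·3^(r - 1) + 5

Computing the first terms: v_1 = 10, v_2 = 20, v_3 = 50. This suggests v_r = 5·3^(r - 1) + 5.
Base step (r = 1): the formula gives 10 = 10 = v_1.
For the inductive step, assume it holds for an arbitrary p ≥ 1, so v_p = 5·3^(p - 1) + 5.
Then v_{p+1} = 3·v_p - 10 = 3·(5·3^(p - 1) + 5) - 10 = 5·3^p + 5 = 5·3^((p+1) - 1) + 5,
which is the claimed formula at r = p+1.
This completes the induction.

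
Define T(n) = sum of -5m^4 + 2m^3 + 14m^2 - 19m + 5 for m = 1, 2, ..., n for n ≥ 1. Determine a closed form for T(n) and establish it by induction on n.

T(n) = -n(n^4 + 2n^3 - 4n^2 + 2n + 2)

We claim T(n) = -n(n^4 + 2n^3 - 4n^2 + 2n + 2) for all n ≥ 1.
When n = 1: T(1) = -3, and the closed form gives -3. They agree.
Suppose the result is true for n = m, so T(m) = m(-m^4 - 2m^3 + 4m^2 - 2m - 2).
Then T(m+1) = T(m) + (-5m^4 - 18m^3 - 10m^2 - 5m - 3) = (m(-m^4 - 2m^3 + 4m^2 - 2m - 2)) + (-5m^4 - 18m^3 - 10m^2 - 5m - 3).
Simplifying, T(m+1) = -(m + 1)(m^4 + 6m^3 + 8m^2 + 4m + 3) = -(m+1)((m+1)^4 + 2(m+1)^3 - 4(m+1)^2 + 2(m+1) + 2),
which is the closed form with n = m+1.
By induction, the statement is established for all n ≥ 1.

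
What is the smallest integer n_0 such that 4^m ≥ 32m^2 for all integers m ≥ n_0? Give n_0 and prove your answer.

n_0 = 5

At m = 4: 256 < 512, so the inequality fails and n_0 ≥ 5. We prove 4^m ≥ 32m^2 for all m ≥ 5.
Base step (m = 5): 4^m = 1024 and 32m^2 = 800, so 1024 ≥ 800.
Inductive step: suppose the statement holds for some i ≥ 5, so 4^i ≥ 32i^2.
Then 4^(i + 1) = 4·(4^i) ≥ 4·(32i^2).
Also, for i ≥ 5 we have 4·(32i^2) ≥ 32(i+1)^2, since 4 ≥ (1 + 1/i)^2 for all i ≥ 5.
Combining, 4^(i + 1) ≥ 32(i+1)^2.
This completes the induction.
Hence the smallest such n_0 is 5.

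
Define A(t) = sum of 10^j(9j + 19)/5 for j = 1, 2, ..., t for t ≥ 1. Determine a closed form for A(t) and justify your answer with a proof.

We claim A(t) = 2·10^t(t + 2) - 4 for all t ≥ 1.
Base case (t = 1): A(1) = 56, and the closed form gives 56. They agree.
For the inductive step, assume it holds for an arbitrary j ≥ 1, so A(j) = 2·10^j(j + 2) - 4.
Then A(j+1) = A(j) + (10^j(18j + 56)) = (2·10^j(j + 2) - 4) + (10^j(18j + 56)).
Simplifying, A(j+1) = 20·10^j·j + 60·10^j - 4 = 2·10^(j+1)((j+1) + 2) - 4,
which is the closed form with t = j+1.
This completes the induction.

A(t) = 2·10^t(t + 2) - 4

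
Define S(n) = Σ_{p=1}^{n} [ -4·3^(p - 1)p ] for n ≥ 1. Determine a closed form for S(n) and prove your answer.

S(n) = 3^n(-2n + 1) - 1

We claim S(n) = 3^n(-2n + 1) - 1 for all n ≥ 1.
For the base case n = 1: S(1) = -4, and the closed form gives -4. They agree.
For the inductive step, assume it holds for an arbitrary p ≥ 1, so S(p) = 3^p(-2p + 1) - 1.
Then S(p+1) = S(p) + (4·3^p(-p - 1)) = (3^p(-2p + 1) - 1) + (4·3^p(-p - 1)).
Simplifying, S(p+1) = -6·3^p·p - 3·3^p - 1 = 3^(p+1)(-2(p+1) + 1) - 1,
which is the closed form with n = p+1.
By induction, the statement is established for all n ≥ 1.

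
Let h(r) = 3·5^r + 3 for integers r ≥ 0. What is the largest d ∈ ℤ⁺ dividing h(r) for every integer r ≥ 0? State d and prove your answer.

d = 6

Computing the first values: h(0) = 6 and h(1) = 18; gcd(6, 18) = 6, so d ≤ 6.
We prove 6 | 3·5^r + 3 for all r ≥ 0 by induction on r.
When r = 0: h(0) = 6 = 6·(1), so 6 | h(0).
Inductive step: assume the claim holds for r = m, i.e. 6 | h(m). Then
h(m+1) = 3·5^(m+1) + 3 = 5·(3·5^m + 3) - 12 = 5·h(m) - 12. The first term is divisible by 6 by the inductive hypothesis, and -12 is divisible by 6. Hence 6 | h(m+1).
By the principle of mathematical induction, the result holds for all r ≥ 0.
Therefore the largest such d is 6.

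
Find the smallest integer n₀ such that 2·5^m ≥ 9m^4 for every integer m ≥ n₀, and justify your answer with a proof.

n₀ = 5

At m = 4: 1250 < 2304, so the inequality fails and n₀ ≥ 5. We prove 2·5^m ≥ 9m^4 for all m ≥ 5.
For the base case m = 5: 2·5^m = 6250 and 9m^4 = 5625, so 6250 ≥ 5625.
Inductive step: suppose the statement holds for some p ≥ 5, so 2·5^p ≥ 9p^4.
Then 2·5^(p + 1) = 5·(2·5^p) ≥ 5·(9p^4).
Also, for p ≥ 5 we have 5·(9p^4) ≥ 9(p+1)^4, since 5 ≥ (1 + 1/p)^4 for all p ≥ 5.
Combining, 2·5^(p + 1) ≥ 9(p+1)^4.
By induction, the statement is established for all m ≥ 5.
Hence the smallest such n₀ is 5.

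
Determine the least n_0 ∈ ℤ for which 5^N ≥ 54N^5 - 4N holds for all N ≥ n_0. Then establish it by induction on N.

n_0 = 10

At N = 9: 1953125 < 3188610, so the inequality fails and n_0 ≥ 10. We prove 5^N ≥ 54N^5 - 4N for all N ≥ 10.
Base case (N = 10): 5^N = 9765625 and 54N^5 - 4N = 5399960, so 9765625 ≥ 5399960.
Inductive step: suppose the statement holds for some p ≥ 10, so 5^p ≥ 54p^5 - 4p.
Then 5^(p + 1) = 5·(5^p) ≥ 5·(54p^5 - 4p).
Also, for p ≥ 10 we have 5·(54p^5 - 4p) ≥ 54(p+1)^5 - 4(p+1), since 5·(54p^5 - 4p) − (54(p+1)^5 - 4(p+1)) = 216p^5 - 270p^4 - 540p^3 - 540p^2 - 286p - 50, which is nonnegative for all p ≥ 10.
Combining, 5^(p + 1) ≥ 54(p+1)^5 - 4(p+1).
By the principle of mathematical induction, the result holds for all N ≥ 10.
Hence the smallest such n_0 is 10.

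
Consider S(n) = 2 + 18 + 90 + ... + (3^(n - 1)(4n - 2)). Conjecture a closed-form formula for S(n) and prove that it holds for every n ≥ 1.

S(n) = 2·3^n(n - 1) + 2

We claim S(n) = 2·3^n(n - 1) + 2 for all n ≥ 1.
For the base case n = 1: S(1) = 2, and the closed form gives 2. They agree.
For the inductive step, assume it holds for an arbitrary k ≥ 1, so S(k) = 2·3^k(k - 1) + 2.
Then S(k+1) = S(k) + (3^k(4k + 2)) = (2·3^k(k - 1) + 2) + (3^k(4k + 2)).
Simplifying, S(k+1) = 6·3^k·k + 2 = 2·3^(k+1)((k+1) - 1) + 2,
which is the closed form with n = k+1.
By the principle of mathematical induction, the result holds for all n ≥ 1.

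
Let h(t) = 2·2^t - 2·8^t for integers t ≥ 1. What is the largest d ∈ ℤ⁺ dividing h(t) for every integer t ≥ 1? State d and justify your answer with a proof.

d = 12

Computing the first values: h(1) = -12 and h(2) = -120; gcd(-12, -120) = 12, so d ≤ 12.
We prove 12 | 2·2^t - 2·8^t for all t ≥ 1 by induction on t.
For the base case t = 1: h(1) = -12 = 12·(-1), so 12 | h(1).
For the inductive step, assume it holds for an arbitrary k ≥ 1, i.e. 12 | h(k). Then
h(k+1) − 8·h(k) = (2·2^(k+1) - 2·8^(k+1)) − 8·(2·2^k - 2·8^k) = (2)·2^k·(2 − 8) = (-12)·2^k. Since 12 | h(k) by the inductive hypothesis, 12 | 8·h(k); and 12 | -12 since -12 = 12·-1. Therefore 12 | h(k+1).
By induction, the statement is established for all t ≥ 1.
Therefore the largest such d is 12.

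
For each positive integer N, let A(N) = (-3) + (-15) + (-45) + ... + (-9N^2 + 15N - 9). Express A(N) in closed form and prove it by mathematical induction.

A(N) = -3N(N^2 - N + 1)

We claim A(N) = -3N(N^2 - N + 1) for all N ≥ 1.
Base case (N = 1): A(1) = -3, and the closed form gives -3. They agree.
For the inductive step, assume it holds for an arbitrary p ≥ 1, so A(p) = 3p(-p^2 + p - 1).
Then A(p+1) = A(p) + (-9p^2 - 3p - 3) = (3p(-p^2 + p - 1)) + (-9p^2 - 3p - 3).
Simplifying, A(p+1) = -3(p + 1)(p^2 + p + 1) = -3(p+1)((p+1)^2 - (p+1) + 1),
which is the closed form with N = p+1.
By induction, the statement is established for all N ≥ 1.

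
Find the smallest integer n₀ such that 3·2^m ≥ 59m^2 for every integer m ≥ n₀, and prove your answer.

n₀ = 12

At m = 11: 6144 < 7139, so the inequality fails and n₀ ≥ 12. We prove 3·2^m ≥ 59m^2 for all m ≥ 12.
When m = 12: 3·2^m = 12288 and 59m^2 = 8496, so 12288 ≥ 8496.
Suppose the result is true for m = r, so 3·2^r ≥ 59r^2.
Then 3·2^(r + 1) = 2·(3·2^r) ≥ 2·(59r^2).
Also, for r ≥ 12 we have 2·(59r^2) ≥ 59(r+1)^2, since 2 ≥ (1 + 1/r)^2 for all r ≥ 12.
Combining, 3·2^(r + 1) ≥ 59(r+1)^2.
Hence, by induction on m, the claim holds for every m ≥ 12.
Hence the smallest such n₀ is 12.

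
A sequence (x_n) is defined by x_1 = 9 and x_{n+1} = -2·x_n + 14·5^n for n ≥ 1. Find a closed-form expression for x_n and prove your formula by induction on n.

x_n = -(-2)^(n - 1) + 2·5^n

Computing the first terms: x_1 = 9, x_2 = 52, x_3 = 246. This suggests x_n = -(-2)^(n - 1) + 2·5^n.
Base case (n = 1): the formula gives 9 = 9 = x_1.
For the inductive step, assume it holds for an arbitrary p ≥ 1, so x_p = -(-2)^(p - 1) + 2·5^p.
Then x_{p+1} = -2·x_p + 14·5^p = -2·(-(-2)^(p - 1) + 2·5^p) + 14·5^p = -(-2)^p + 2·5^(p + 1) = -(-2)^((p+1) - 1) + 2·5^(p+1),
which is the claimed formula at n = p+1.
By the principle of mathematical induction, the result holds for all n ≥ 1.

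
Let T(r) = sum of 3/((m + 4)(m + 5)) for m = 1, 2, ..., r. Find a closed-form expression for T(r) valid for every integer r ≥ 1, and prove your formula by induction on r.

We claim T(r) = 3r/(5(r + 5)) for all r ≥ 1.
For the base case r = 1: T(1) = 1/10, and the closed form gives 1/10. They agree.
Inductive step: assume the claim holds for r = m, so T(m) = 3m/(5(m + 5)).
Then T(m+1) = T(m) + (3/((m + 5)(m + 6))) = (3m/(5(m + 5))) + (3/((m + 5)(m + 6))).
Simplifying, T(m+1) = 3(m + 1)/(5(m + 6)) = 3(m+1)/(5((m+1) + 5)),
which is the closed form with r = m+1.
Hence, by induction on r, the claim holds for every r ≥ 1.

T(r) = 3r/(5(r + 5))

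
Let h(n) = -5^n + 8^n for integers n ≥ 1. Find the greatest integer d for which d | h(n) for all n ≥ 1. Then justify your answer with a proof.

Computing the first values: h(1) = 3 and h(2) = 39; gcd(3, 39) = 3, so d ≤ 3.
We prove 3 | -5^n + 8^n for all n ≥ 1 by induction on n.
Base step (n = 1): h(1) = 3 = 3·(1), so 3 | h(1).
Suppose the result is true for n = p, i.e. 3 | h(p). Then
8^{p+1} − 5^{p+1} = 8·8^p − 5·5^p = 8·(8^p − 5^p) + (3)·5^p. The first term is divisible by 3 by the inductive hypothesis, and the second term (3)·5^p is divisible by 3 since 3 | 3. Hence 3 | h(p+1).
By the principle of mathematical induction, the result holds for all n ≥ 1.
Therefore the largest such d is 3.

d = 3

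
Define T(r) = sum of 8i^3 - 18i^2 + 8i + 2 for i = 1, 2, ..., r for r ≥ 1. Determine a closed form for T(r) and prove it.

We claim T(r) = r(r - 1)(2r^2 - 3) for all r ≥ 1.
When r = 1: T(1) = 0, and the closed form gives 0. They agree.
Suppose the result is true for r = i, so T(i) = i(2i^3 - 2i^2 - 3i + 3).
Then T(i+1) = T(i) + (2i(4i^2 + 3i - 2)) = (i(2i^3 - 2i^2 - 3i + 3)) + (2i(4i^2 + 3i - 2)).
Simplifying, T(i+1) = i(i + 1)(2i^2 + 4i - 1) = (i+1)((i+1) - 1)(2(i+1)^2 - 3),
which is the closed form with r = i+1.
By induction, the statement is established for all r ≥ 1.

T(r) = r(r - 1)(2r^2 - 3)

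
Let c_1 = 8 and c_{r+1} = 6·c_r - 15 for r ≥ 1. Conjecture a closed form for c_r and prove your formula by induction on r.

Computing the first terms: c_1 = 8, c_2 = 33, c_3 = 183. This suggests c_r = 5·6^(r - 1) + 3.
Base step (r = 1): the formula gives 8 = 8 = c_1.
For the inductive step, assume it holds for an arbitrary p ≥ 1, so c_p = 5·6^(p - 1) + 3.
Then c_{p+1} = 6·c_p - 15 = 6·(5·6^(p - 1) + 3) - 15 = 5·6^p + 3 = 5·6^((p+1) - 1) + 3,
which is the claimed formula at r = p+1.
This completes the induction.

c_r = 5·6^(r - 1) + 3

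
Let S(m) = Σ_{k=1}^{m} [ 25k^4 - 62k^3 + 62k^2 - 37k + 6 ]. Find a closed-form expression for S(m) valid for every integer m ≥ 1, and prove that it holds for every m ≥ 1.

We claim S(m) = m(5m^4 - 3m^3 - 2m^2 - 3m - 3) for all m ≥ 1.
Base step (m = 1): S(1) = -6, and the closed form gives -6. They agree.
Inductive step: suppose the statement holds for some k ≥ 1, so S(k) = k(5k^4 - 3k^3 - 2k^2 - 3k - 3).
Then S(k+1) = S(k) + (25k^4 + 38k^3 + 26k^2 + k - 6) = (k(5k^4 - 3k^3 - 2k^2 - 3k - 3)) + (25k^4 + 38k^3 + 26k^2 + k - 6).
Simplifying, S(k+1) = (k + 1)(5k^4 + 17k^3 + 19k^2 + 4k - 6) = (k+1)(5(k+1)^4 - 3(k+1)^3 - 2(k+1)^2 - 3(k+1) - 3),
which is the closed form with m = k+1.
Hence, by induction on m, the claim holds for every m ≥ 1.

S(m) = m(5m^4 - 3m^3 - 2m^2 - 3m - 3)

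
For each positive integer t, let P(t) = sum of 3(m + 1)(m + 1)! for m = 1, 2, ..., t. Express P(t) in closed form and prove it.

P(t) = 3(t + 2)! - 6

We claim P(t) = 3(t + 2)! - 6 for all t ≥ 1.
For the base case t = 1: P(1) = 12, and the closed form gives 12. They agree.
Inductive step: assume the claim holds for t = m, so P(m) = 3(m + 2)! - 6.
Then P(m+1) = P(m) + (3(m + 2)(m + 2)!) = (3(m + 2)! - 6) + (3(m + 2)(m + 2)!).
Simplifying, P(m+1) = 3((m+1) + 2)! - 6,
which is the closed form with t = m+1.
By induction, the statement is established for all t ≥ 1.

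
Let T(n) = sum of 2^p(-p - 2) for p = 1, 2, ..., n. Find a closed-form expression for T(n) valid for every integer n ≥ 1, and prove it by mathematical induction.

We claim T(n) = -2·2^n(n + 1) + 2 for all n ≥ 1.
When n = 1: T(1) = -6, and the closed form gives -6. They agree.
Inductive step: assume the claim holds for n = p, so T(p) = -2·2^p(p + 1) + 2.
Then T(p+1) = T(p) + (2^(p + 1)(-p - 3)) = (-2·2^p(p + 1) + 2) + (2^(p + 1)(-p - 3)).
Simplifying, T(p+1) = -4·2^p·p - 8·2^p + 2 = -2·2^(p+1)((p+1) + 1) + 2,
which is the closed form with n = p+1.
By the principle of mathematical induction, the result holds for all n ≥ 1.

T(n) = -2·2^n(n + 1) + 2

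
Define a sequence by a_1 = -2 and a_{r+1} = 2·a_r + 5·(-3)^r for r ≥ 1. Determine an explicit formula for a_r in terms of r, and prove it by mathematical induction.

a_r = -(-3)^r - 5·2^(r - 1)

Computing the first terms: a_1 = -2, a_2 = -19, a_3 = 7. This suggests a_r = -(-3)^r - 5·2^(r - 1).
When r = 1: the formula gives -2 = -2 = a_1.
Inductive step: assume the claim holds for r = i, so a_i = -(-3)^i - 5·2^(i - 1).
Then a_{i+1} = 2·a_i + 5·(-3)^i = 2·(-(-3)^i - 5·2^(i - 1)) + 5·(-3)^i = -(-3)^(i + 1) - 5·2^i = -(-3)^(i+1) - 5·2^((i+1) - 1),
which is the claimed formula at r = i+1.
By the principle of mathematical induction, the result holds for all r ≥ 1.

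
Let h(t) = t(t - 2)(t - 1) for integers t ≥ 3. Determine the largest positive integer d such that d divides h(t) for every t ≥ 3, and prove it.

Computing the first values: h(3) = 6 and h(4) = 24; gcd(6, 24) = 6, so d ≤ 6.
We prove 6 | t(t - 2)(t - 1) for all t ≥ 3 by induction on t.
For the base case t = 3: h(3) = 6 = 6·(1), so 6 | h(3).
Suppose the result is true for t = r, i.e. 6 | h(r). Then
h(r+1) − h(r) = (r-1)·r·(r+1) − (r-2)·(r-1)·r = (r-1)·r·[(r+1) − (r-2)] = 3·(r-1)·r. The product of 2 consecutive integers is divisible by (2)! = 2, so h(r+1) − h(r) is divisible by 3·2 = 6. By the inductive hypothesis 6 | h(r), hence 6 | h(r+1).
By the principle of mathematical induction, the result holds for all t ≥ 3.
Therefore the largest such d is 6.

d = 6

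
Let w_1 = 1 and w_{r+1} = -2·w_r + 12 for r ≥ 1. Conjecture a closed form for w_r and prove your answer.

w_r = -3(-2)^(r - 1) + 4

Computing the first terms: w_1 = 1, w_2 = 10, w_3 = -8. This suggests w_r = -3(-2)^(r - 1) + 4.
For the base case r = 1: the formula gives 1 = 1 = w_1.
Inductive step: assume the claim holds for r = m, so w_m = -3(-2)^(m - 1) + 4.
Then w_{m+1} = -2·w_m + 12 = -2·(-3(-2)^(m - 1) + 4) + 12 = -3(-2)^m + 4 = -3(-2)^((m+1) - 1) + 4,
which is the claimed formula at r = m+1.
This completes the induction.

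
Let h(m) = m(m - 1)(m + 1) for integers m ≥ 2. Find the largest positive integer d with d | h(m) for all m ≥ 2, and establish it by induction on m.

Computing the first values: h(2) = 6 and h(3) = 24; gcd(6, 24) = 6, so d ≤ 6.
We prove 6 | m(m - 1)(m + 1) for all m ≥ 2 by induction on m.
Base step (m = 2): h(2) = 6 = 6·(1), so 6 | h(2).
Inductive step: suppose the statement holds for some r ≥ 2, i.e. 6 | h(r). Then
h(r+1) − h(r) = r·(r+1)·(r+2) − (r-1)·r·(r+1) = r·(r+1)·[(r+2) − (r-1)] = 3·r·(r+1). The product of 2 consecutive integers is divisible by (2)! = 2, so h(r+1) − h(r) is divisible by 3·2 = 6. By the inductive hypothesis 6 | h(r), hence 6 | h(r+1).
This completes the induction.
Therefore the largest such d is 6.

d = 6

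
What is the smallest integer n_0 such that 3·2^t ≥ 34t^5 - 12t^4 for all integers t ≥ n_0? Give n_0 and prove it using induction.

n_0 = 28

At t = 27: 402653184 < 481485546, so the inequality fails and n_0 ≥ 28. We prove 3·2^t ≥ 34t^5 - 12t^4 for all t ≥ 28.
For the base case t = 28: 3·2^t = 805306368 and 34t^5 - 12t^4 = 577776640, so 805306368 ≥ 577776640.
Inductive step: assume the claim holds for t = m, so 3·2^m ≥ 34m^5 - 12m^4.
Then 3·2^(m + 1) = 2·(3·2^m) ≥ 2·(34m^5 - 12m^4).
Also, for m ≥ 28 we have 2·(34m^5 - 12m^4) ≥ 34(m+1)^5 - 12(m+1)^4, since 2·(34m^5 - 12m^4) − (34(m+1)^5 - 12(m+1)^4) = 34m^5 - 182m^4 - 292m^3 - 268m^2 - 122m - 22, which is nonnegative for all m ≥ 28.
Combining, 3·2^(m + 1) ≥ 34(m+1)^5 - 12(m+1)^4.
Hence, by induction on t, the claim holds for every t ≥ 28.
Hence the smallest such n_0 is 28.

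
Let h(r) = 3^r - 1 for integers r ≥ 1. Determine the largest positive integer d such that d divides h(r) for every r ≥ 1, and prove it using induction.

d = 2

Computing the first values: h(1) = 2 and h(2) = 8; gcd(2, 8) = 2, so d ≤ 2.
We prove 2 | 3^r - 1 for all r ≥ 1 by induction on r.
For the base case r = 1: h(1) = 2 = 2·(1), so 2 | h(1).
Inductive step: suppose the statement holds for some i ≥ 1, i.e. 2 | h(i). Then
3^{i+1} − 1^{i+1} = 3·3^i − 1·1^i = 3·(3^i − 1^i) + (2)·1^i. The first term is divisible by 2 by the inductive hypothesis, and the second term (2)·1^i is divisible by 2 since 2 | 2. Hence 2 | h(i+1).
By induction, the statement is established for all r ≥ 1.
Therefore the largest such d is 2.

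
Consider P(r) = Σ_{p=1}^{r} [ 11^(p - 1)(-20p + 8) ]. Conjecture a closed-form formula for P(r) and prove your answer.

We claim P(r) = 11^r(-2r + 1) - 1 for all r ≥ 1.
For the base case r = 1: P(1) = -12, and the closed form gives -12. They agree.
Inductive step: suppose the statement holds for some p ≥ 1, so P(p) = 11^p(-2p + 1) - 1.
Then P(p+1) = P(p) + (11^p(-20p - 12)) = (11^p(-2p + 1) - 1) + (11^p(-20p - 12)).
Simplifying, P(p+1) = -22·11^p·p - 11·11^p - 1 = 11^(p+1)(-2(p+1) + 1) - 1,
which is the closed form with r = p+1.
Hence, by induction on r, the claim holds for every r ≥ 1.

P(r) = 11^r(-2r + 1) - 1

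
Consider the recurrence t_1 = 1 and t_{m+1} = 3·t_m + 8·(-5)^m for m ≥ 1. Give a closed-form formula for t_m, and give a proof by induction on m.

Computing the first terms: t_1 = 1, t_2 = -37, t_3 = 89. This suggests t_m = -(-5)^m - 4·3^(m - 1).
Base case (m = 1): the formula gives 1 = 1 = t_1.
For the inductive step, assume it holds for an arbitrary r ≥ 1, so t_r = -(-5)^r - 4·3^(r - 1).
Then t_{r+1} = 3·t_r + 8·(-5)^r = 3·(-(-5)^r - 4·3^(r - 1)) + 8·(-5)^r = -(-5)^(r + 1) - 4·3^r = -(-5)^(r+1) - 4·3^((r+1) - 1),
which is the claimed formula at m = r+1.
Hence, by induction on m, the claim holds for every m ≥ 1.

t_m = -(-5)^m - 4·3^(m - 1)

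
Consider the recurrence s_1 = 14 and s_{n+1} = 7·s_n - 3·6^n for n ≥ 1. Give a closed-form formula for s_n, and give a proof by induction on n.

Computing the first terms: s_1 = 14, s_2 = 80, s_3 = 452. This suggests s_n = 3·6^n - 4·7^(n - 1).
Base case (n = 1): the formula gives 14 = 14 = s_1.
For the inductive step, assume it holds for an arbitrary j ≥ 1, so s_j = 3·6^j - 4·7^(j - 1).
Then s_{j+1} = 7·s_j - 3·6^j = 7·(3·6^j - 4·7^(j - 1)) - 3·6^j = 3·6^(j + 1) - 4·7^j = 3·6^(j+1) - 4·7^((j+1) - 1),
which is the claimed formula at n = j+1.
Hence, by induction on n, the claim holds for every n ≥ 1.

s_n = 3·6^n - 4·7^(n - 1)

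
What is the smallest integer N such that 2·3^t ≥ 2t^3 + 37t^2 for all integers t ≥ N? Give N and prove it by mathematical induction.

N = 7

At t = 6: 1458 < 1764, so the inequality fails and N ≥ 7. We prove 2·3^t ≥ 2t^3 + 37t^2 for all t ≥ 7.
Base case (t = 7): 2·3^t = 4374 and 2t^3 + 37t^2 = 2499, so 4374 ≥ 2499.
For the inductive step, assume it holds for an arbitrary k ≥ 7, so 2·3^k ≥ 2k^3 + 37k^2.
Then 2·3^(k + 1) = 3·(2·3^k) ≥ 3·(2k^3 + 37k^2).
Also, for k ≥ 7 we have 3·(2k^3 + 37k^2) ≥ 2(k+1)^3 + 37(k+1)^2, since 3·(2k^3 + 37k^2) − (2(k+1)^3 + 37(k+1)^2) = 4k^3 + 68k^2 - 80k - 39, which is nonnegative for all k ≥ 7.
Combining, 2·3^(k + 1) ≥ 2(k+1)^3 + 37(k+1)^2.
Hence, by induction on t, the claim holds for every t ≥ 7.
Hence the smallest such N is 7.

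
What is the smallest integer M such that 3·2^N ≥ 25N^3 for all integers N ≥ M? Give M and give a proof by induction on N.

M = 15

At N = 14: 49152 < 68600, so the inequality fails and M ≥ 15. We prove 3·2^N ≥ 25N^3 for all N ≥ 15.
Base case (N = 15): 3·2^N = 98304 and 25N^3 = 84375, so 98304 ≥ 84375.
Inductive step: assume the claim holds for N = k, so 3·2^k ≥ 25k^3.
Then 3·2^(k + 1) = 2·(3·2^k) ≥ 2·(25k^3).
Also, for k ≥ 15 we have 2·(25k^3) ≥ 25(k+1)^3, since 2 ≥ (1 + 1/k)^3 for all k ≥ 15.
Combining, 3·2^(k + 1) ≥ 25(k+1)^3.
Hence, by induction on N, the claim holds for every N ≥ 15.
Hence the smallest such M is 15.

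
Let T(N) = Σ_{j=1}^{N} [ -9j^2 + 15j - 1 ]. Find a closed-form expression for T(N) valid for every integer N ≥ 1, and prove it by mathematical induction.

We claim T(N) = -N(3N^2 - 3N - 5) for all N ≥ 1.
When N = 1: T(1) = 5, and the closed form gives 5. They agree.
Suppose the result is true for N = j, so T(j) = j(-3j^2 + 3j + 5).
Then T(j+1) = T(j) + (-9j^2 - 3j + 5) = (j(-3j^2 + 3j + 5)) + (-9j^2 - 3j + 5).
Simplifying, T(j+1) = -(j + 1)(3j^2 + 3j - 5) = -(j+1)(3(j+1)^2 - 3(j+1) - 5),
which is the closed form with N = j+1.
Hence, by induction on N, the claim holds for every N ≥ 1.

T(N) = -N(3N^2 - 3N - 5)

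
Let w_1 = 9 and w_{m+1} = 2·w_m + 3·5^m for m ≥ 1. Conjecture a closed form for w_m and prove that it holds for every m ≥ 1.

Computing the first terms: w_1 = 9, w_2 = 33, w_3 = 141. This suggests w_m = 2^(m + 1) + 5^m.
When m = 1: the formula gives 9 = 9 = w_1.
Suppose the result is true for m = p, so w_p = 2^(p + 1) + 5^p.
Then w_{p+1} = 2·w_p + 3·5^p = 2·(2^(p + 1) + 5^p) + 3·5^p = 2^(p + 2) + 5^(p + 1) = 2^((p+1) + 1) + 5^(p+1),
which is the claimed formula at m = p+1.
By the principle of mathematical induction, the result holds for all m ≥ 1.

w_m = 2^(m + 1) + 5^m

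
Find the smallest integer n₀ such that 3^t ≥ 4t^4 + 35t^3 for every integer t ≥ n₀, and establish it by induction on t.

At t = 10: 59049 < 75000, so the inequality fails and n₀ ≥ 11. We prove 3^t ≥ 4t^4 + 35t^3 for all t ≥ 11.
Base step (t = 11): 3^t = 177147 and 4t^4 + 35t^3 = 105149, so 177147 ≥ 105149.
For the inductive step, assume it holds for an arbitrary r ≥ 11, so 3^r ≥ 4r^4 + 35r^3.
Then 3^(r + 1) = 3·(3^r) ≥ 3·(4r^4 + 35r^3).
Also, for r ≥ 11 we have 3·(4r^4 + 35r^3) ≥ 4(r+1)^4 + 35(r+1)^3, since 3·(4r^4 + 35r^3) − (4(r+1)^4 + 35(r+1)^3) = 8r^4 + 54r^3 - 129r^2 - 121r - 39, which is nonnegative for all r ≥ 11.
Combining, 3^(r + 1) ≥ 4(r+1)^4 + 35(r+1)^3.
By the principle of mathematical induction, the result holds for all t ≥ 11.
Hence the smallest such n₀ is 11.

n₀ = 11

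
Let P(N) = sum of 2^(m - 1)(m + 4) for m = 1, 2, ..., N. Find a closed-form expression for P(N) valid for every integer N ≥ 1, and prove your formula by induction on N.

P(N) = 2^N(N + 3) - 3

We claim P(N) = 2^N(N + 3) - 3 for all N ≥ 1.
Base case (N = 1): P(1) = 5, and the closed form gives 5. They agree.
Suppose the result is true for N = m, so P(m) = 2^m(m + 3) - 3.
Then P(m+1) = P(m) + (2^m(m + 5)) = (2^m(m + 3) - 3) + (2^m(m + 5)).
Simplifying, P(m+1) = 2^(m + 1)m + 2^(m + 3) - 3 = 2^(m+1)((m+1) + 3) - 3,
which is the closed form with N = m+1.
This completes the induction.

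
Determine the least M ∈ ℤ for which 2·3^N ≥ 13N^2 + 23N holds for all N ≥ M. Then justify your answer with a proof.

At N = 4: 162 < 300, so the inequality fails and M ≥ 5. We prove 2·3^N ≥ 13N^2 + 23N for all N ≥ 5.
Base case (N = 5): 2·3^N = 486 and 13N^2 + 23N = 440, so 486 ≥ 440.
Inductive step: assume the claim holds for N = k, so 2·3^k ≥ 13k^2 + 23k.
Then 2·3^(k + 1) = 3·(2·3^k) ≥ 3·(13k^2 + 23k).
Also, for k ≥ 5 we have 3·(13k^2 + 23k) ≥ 13(k+1)^2 + 23(k+1), since 3·(13k^2 + 23k) − (13(k+1)^2 + 23(k+1)) = 26k^2 + 20k - 36, which is nonnegative for all k ≥ 5.
Combining, 2·3^(k + 1) ≥ 13(k+1)^2 + 23(k+1).
This completes the induction.
Hence the smallest such M is 5.

M = 5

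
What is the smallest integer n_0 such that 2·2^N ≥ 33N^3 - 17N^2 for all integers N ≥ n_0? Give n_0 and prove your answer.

n_0 = 16

At N = 15: 65536 < 107550, so the inequality fails and n_0 ≥ 16. We prove 2·2^N ≥ 33N^3 - 17N^2 for all N ≥ 16.
When N = 16: 2·2^N = 131072 and 33N^3 - 17N^2 = 130816, so 131072 ≥ 130816.
For the inductive step, assume it holds for an arbitrary r ≥ 16, so 2·2^r ≥ 33r^3 - 17r^2.
Then 2·2^(r + 1) = 2·(2·2^r) ≥ 2·(33r^3 - 17r^2).
Also, for r ≥ 16 we have 2·(33r^3 - 17r^2) ≥ 33(r+1)^3 - 17(r+1)^2, since 2·(33r^3 - 17r^2) − (33(r+1)^3 - 17(r+1)^2) = 33r^3 - 116r^2 - 65r - 16, which is nonnegative for all r ≥ 16.
Combining, 2·2^(r + 1) ≥ 33(r+1)^3 - 17(r+1)^2.
By induction, the statement is established for all N ≥ 16.
Hence the smallest such n_0 is 16.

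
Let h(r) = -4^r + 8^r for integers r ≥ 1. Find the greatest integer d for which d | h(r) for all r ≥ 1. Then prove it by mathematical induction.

Computing the first values: h(1) = 4 and h(2) = 48; gcd(4, 48) = 4, so d ≤ 4.
We prove 4 | -4^r + 8^r for all r ≥ 1 by induction on r.
When r = 1: h(1) = 4 = 4·(1), so 4 | h(1).
Inductive step: assume the claim holds for r = m, i.e. 4 | h(m). Then
8^{m+1} − 4^{m+1} = 8·8^m − 4·4^m = 8·(8^m − 4^m) + (4)·4^m. The first term is divisible by 4 by the inductive hypothesis, and the second term (4)·4^m is divisible by 4 since 4 | 4. Hence 4 | h(m+1).
By the principle of mathematical induction, the result holds for all r ≥ 1.
Therefore the largest such d is 4.

d = 4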